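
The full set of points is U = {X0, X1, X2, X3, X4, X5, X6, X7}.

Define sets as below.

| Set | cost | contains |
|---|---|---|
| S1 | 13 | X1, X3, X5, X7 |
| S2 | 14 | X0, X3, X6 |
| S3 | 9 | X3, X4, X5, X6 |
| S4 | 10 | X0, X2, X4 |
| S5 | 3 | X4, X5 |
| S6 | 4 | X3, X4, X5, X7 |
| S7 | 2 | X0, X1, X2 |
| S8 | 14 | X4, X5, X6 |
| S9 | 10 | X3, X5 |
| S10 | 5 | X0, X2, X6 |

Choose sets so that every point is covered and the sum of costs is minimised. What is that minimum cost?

S6, S7, S10 together cover every point (S6 ∪ S7 ∪ S10 = {X0, X1, X2, X3, X4, X5, X6, X7}); total cost 4 + 2 + 5 = 11.
No covering selection has total cost below 11.

11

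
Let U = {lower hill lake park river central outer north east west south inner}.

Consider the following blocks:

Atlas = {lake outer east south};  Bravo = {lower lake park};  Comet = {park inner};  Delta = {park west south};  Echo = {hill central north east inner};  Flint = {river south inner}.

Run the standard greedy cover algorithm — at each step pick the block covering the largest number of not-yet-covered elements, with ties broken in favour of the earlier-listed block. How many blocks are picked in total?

Greedy: pick Echo (covers 5 new) → pick Atlas (covers 3 new) → pick Bravo (covers 2 new) → pick Delta (covers 1 new) → pick Flint (covers 1 new). Total picks: 5.

5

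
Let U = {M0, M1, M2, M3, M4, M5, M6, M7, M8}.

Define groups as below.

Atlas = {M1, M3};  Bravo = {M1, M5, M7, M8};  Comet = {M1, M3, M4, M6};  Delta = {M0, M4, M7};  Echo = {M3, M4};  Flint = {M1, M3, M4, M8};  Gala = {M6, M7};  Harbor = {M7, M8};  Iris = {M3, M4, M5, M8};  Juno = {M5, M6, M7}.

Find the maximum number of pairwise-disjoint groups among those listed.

2

Echo, Gala are pairwise disjoint (Echo={M3,M4}; Gala={M6,M7}).
Every remaining group overlaps one of these, and no 3 of the listed groups are pairwise disjoint, so 2 is the maximum.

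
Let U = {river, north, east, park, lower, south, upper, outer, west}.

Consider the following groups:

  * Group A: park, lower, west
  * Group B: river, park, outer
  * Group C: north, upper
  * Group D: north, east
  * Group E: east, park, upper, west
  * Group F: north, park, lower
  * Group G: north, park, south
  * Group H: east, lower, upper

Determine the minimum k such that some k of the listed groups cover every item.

B, E, G, and H cover everything between them: the union {river, north, east, park, lower, south, upper, outer, west} is all of U.
No 3 of the 8 groups cover everything (all 56 combinations miss at least one item), so 4 is optimal.

4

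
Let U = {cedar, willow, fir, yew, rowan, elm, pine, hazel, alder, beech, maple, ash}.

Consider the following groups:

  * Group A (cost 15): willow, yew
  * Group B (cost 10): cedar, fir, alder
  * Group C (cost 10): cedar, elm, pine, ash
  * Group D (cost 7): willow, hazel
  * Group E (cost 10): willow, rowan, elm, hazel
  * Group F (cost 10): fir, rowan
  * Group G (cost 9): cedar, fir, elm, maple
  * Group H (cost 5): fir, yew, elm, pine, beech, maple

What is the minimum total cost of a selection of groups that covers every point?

35

B, C, E, H together cover every point (B ∪ C ∪ E ∪ H = {cedar, willow, fir, yew, rowan, elm, pine, hazel, alder, beech, maple, ash}); total cost 10 + 10 + 10 + 5 = 35.
No covering selection has total cost below 35.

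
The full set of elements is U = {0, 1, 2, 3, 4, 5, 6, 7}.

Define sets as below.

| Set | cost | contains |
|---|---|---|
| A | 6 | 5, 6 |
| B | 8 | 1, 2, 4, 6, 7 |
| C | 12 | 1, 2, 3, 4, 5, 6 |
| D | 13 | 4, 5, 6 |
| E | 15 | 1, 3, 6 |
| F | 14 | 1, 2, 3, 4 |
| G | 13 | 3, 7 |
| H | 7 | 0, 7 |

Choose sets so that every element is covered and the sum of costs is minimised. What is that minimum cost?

C, H together cover every element (C ∪ H = {0, 1, 2, 3, 4, 5, 6, 7}); total cost 12 + 7 = 19.
The greedy pick B, A, H, C costs 33; no covering selection beats 19.

19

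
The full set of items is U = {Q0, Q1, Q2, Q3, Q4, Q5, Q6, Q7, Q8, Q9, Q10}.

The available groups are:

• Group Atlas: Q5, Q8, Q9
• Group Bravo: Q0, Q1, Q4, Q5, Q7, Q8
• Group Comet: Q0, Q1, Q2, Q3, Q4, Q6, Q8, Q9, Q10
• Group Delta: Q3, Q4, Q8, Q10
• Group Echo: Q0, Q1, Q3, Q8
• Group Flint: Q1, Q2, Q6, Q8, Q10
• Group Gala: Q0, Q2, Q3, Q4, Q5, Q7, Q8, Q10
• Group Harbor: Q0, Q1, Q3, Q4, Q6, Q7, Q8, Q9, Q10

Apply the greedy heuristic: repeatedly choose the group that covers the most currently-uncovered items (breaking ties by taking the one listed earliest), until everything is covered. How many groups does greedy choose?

Greedy: pick Comet (covers 9 new) → pick Bravo (covers 2 new). Total picks: 2.

2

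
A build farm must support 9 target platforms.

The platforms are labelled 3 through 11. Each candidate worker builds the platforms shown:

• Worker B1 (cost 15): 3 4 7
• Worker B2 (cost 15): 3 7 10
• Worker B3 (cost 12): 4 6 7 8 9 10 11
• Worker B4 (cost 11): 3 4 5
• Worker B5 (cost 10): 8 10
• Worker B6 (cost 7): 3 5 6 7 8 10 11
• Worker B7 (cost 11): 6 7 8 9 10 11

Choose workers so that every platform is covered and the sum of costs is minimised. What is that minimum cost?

19

B3, B6 together cover every platform (B3 ∪ B6 = {3, 4, 5, 6, 7, 8, 9, 10, 11}); total cost 12 + 7 = 19.
No covering selection has total cost below 19.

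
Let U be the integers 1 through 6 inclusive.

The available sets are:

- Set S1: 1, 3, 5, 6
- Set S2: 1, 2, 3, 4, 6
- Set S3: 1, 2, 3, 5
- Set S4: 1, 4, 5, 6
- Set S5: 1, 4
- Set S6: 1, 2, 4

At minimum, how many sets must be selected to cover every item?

S3 and S4 cover everything between them: the union {1, 2, 3, 4, 5, 6} is all of U.
No single set has all 6 items (the largest, S2, has 5), so 2 is optimal.

2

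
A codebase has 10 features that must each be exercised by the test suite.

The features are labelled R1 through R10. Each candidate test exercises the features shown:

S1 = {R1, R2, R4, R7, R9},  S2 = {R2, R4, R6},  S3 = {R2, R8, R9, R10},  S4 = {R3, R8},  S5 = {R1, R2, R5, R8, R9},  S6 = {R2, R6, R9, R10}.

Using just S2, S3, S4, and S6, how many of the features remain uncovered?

3

Union of S2, S3, S4, S6 = {R2, R3, R4, R6, R8, R9, R10}.
Not covered: R1, R5, R7 — 3 features.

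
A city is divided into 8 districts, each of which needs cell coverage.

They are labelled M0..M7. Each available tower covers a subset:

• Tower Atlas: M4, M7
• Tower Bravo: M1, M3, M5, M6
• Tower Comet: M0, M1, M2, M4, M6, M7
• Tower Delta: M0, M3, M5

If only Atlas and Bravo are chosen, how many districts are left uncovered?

2

Union of Atlas, Bravo = {M1, M3, M4, M5, M6, M7}.
Not covered: M0, M2 — 2 districts.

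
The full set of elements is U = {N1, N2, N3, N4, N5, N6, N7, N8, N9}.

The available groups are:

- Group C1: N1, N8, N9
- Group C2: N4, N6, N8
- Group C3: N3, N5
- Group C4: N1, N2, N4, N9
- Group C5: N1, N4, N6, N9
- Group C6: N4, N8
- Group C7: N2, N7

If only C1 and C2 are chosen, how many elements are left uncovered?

Union of C1, C2 = {N1, N4, N6, N8, N9}.
Not covered: N2, N3, N5, N7 — 4 elements.

4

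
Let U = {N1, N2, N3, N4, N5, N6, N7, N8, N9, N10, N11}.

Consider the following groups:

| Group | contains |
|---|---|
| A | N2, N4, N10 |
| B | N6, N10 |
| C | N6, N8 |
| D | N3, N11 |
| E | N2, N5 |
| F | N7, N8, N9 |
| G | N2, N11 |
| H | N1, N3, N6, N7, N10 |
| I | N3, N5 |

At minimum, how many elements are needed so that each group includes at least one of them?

T = {N2, N3, N6, N9} meets every group (each contains at least one member of T), and |T| = 4.
The groups B, D, E, F are pairwise disjoint, so any hitting set needs a separate element for each — at least 4. Hence 4 is optimal.

4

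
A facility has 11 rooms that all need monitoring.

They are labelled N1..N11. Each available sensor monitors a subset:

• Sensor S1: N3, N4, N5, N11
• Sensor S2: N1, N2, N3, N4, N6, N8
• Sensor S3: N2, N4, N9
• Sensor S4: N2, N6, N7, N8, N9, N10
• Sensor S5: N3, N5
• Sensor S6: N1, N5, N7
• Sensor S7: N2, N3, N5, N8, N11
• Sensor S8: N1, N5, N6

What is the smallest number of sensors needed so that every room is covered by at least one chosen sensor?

3

Take {S1, S2, S4}. Their union is {N1, N2, N3, N4, N5, N6, N7, N8, N9, N10, N11}, which is all 11 rooms.
Only S4 contains N10, so S4 is forced; the remaining 5 rooms need at least 2 more sensors (each remaining sensor adds at most 4) — so at least 3 sensors are needed, and 3 is optimal.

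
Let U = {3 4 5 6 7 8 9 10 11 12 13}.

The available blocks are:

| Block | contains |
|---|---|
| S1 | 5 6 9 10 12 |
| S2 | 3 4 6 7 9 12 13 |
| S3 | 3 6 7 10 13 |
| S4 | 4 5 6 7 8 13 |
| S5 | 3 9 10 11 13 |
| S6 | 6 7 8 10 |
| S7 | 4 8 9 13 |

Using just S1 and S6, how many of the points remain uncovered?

Union of S1, S6 = {5, 6, 7, 8, 9, 10, 12}.
Not covered: 3, 4, 11, 13 — 4 points.

4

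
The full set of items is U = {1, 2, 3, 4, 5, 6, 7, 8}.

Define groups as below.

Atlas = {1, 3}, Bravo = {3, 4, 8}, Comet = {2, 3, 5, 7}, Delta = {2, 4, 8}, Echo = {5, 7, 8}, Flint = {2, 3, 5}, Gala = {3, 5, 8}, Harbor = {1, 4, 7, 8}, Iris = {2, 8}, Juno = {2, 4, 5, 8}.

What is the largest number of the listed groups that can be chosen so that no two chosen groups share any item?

Flint, Harbor are pairwise disjoint (Flint={2,3,5}; Harbor={1,4,7,8}).
Every remaining group overlaps one of these, and no 3 of the listed groups are pairwise disjoint, so 2 is the maximum.

2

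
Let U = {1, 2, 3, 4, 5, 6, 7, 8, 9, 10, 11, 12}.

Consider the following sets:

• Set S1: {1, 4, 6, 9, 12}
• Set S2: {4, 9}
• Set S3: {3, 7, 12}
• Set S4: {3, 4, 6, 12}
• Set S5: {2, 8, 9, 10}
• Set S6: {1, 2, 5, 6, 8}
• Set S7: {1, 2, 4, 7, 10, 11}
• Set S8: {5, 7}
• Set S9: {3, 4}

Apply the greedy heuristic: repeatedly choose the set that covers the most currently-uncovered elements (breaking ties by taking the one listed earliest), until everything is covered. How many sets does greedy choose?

4

Greedy: pick S7 (covers 6 new) → pick S1 (covers 3 new) → pick S6 (covers 2 new) → pick S3 (covers 1 new). Total picks: 4.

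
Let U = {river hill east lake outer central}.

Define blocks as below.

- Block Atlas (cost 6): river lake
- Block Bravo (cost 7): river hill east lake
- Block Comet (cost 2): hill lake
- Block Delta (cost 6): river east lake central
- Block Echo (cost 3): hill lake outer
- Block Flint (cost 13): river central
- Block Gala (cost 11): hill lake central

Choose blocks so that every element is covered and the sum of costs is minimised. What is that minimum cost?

9

Delta, Echo together cover every element (Delta ∪ Echo = {river, hill, east, lake, outer, central}); total cost 6 + 3 = 9.
The greedy pick Comet, Delta, Echo costs 11; no covering selection beats 9.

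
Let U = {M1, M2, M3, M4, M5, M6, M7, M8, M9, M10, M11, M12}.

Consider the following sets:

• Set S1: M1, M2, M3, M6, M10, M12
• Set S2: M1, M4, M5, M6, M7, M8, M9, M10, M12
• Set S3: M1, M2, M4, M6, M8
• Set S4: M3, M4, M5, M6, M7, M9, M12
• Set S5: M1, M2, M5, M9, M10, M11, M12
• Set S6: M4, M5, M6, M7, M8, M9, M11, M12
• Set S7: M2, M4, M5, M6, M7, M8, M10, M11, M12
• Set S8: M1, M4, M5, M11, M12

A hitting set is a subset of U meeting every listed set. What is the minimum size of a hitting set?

2

Take H = {M5, M6}. Each listed set contains at least one of these, so H is a hitting set of size 2.
No single element lies in every set, so at least 2 are needed and 2 is optimal.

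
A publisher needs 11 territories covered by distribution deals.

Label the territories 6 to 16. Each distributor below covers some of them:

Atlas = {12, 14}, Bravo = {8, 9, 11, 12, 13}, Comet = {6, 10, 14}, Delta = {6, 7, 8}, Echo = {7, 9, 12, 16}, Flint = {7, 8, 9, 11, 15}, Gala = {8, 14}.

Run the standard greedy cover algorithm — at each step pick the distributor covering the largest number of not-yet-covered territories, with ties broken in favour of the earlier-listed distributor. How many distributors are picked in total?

Greedy: pick Bravo (covers 5 new) → pick Comet (covers 3 new) → pick Echo (covers 2 new) → pick Flint (covers 1 new). Total picks: 4.

4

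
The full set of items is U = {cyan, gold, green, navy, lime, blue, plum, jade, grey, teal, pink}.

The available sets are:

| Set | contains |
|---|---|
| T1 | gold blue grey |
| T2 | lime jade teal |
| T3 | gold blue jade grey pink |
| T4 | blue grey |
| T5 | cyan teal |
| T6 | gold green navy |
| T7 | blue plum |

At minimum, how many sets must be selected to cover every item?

5

Take {T2, T3, T5, T6, T7}. Their union is {cyan, gold, green, navy, lime, blue, plum, jade, grey, teal, pink}, which is all 11 items.
No 4 of the 7 sets cover everything (all 35 combinations miss at least one item), so 5 is optimal.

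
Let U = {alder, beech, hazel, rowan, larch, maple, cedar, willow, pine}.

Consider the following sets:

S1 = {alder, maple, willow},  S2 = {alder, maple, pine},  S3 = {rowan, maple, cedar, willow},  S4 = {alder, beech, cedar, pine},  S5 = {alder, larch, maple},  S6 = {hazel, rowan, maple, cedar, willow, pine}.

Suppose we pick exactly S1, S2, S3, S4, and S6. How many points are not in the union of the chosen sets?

1

Union of S1, S2, S3, S4, S6 = {alder, beech, hazel, rowan, maple, cedar, willow, pine}.
Not covered: larch — 1 point.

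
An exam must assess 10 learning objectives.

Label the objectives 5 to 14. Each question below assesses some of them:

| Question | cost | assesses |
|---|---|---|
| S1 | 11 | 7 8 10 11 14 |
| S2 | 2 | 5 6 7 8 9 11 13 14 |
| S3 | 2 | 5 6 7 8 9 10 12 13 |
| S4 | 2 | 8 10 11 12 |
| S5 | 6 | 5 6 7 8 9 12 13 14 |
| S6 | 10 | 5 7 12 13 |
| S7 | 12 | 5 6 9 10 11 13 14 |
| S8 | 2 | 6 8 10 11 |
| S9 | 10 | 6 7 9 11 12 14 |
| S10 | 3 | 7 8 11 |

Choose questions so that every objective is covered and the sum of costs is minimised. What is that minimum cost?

4

S2, S4 together cover every objective (S2 ∪ S4 = {5, 6, 7, 8, 9, 10, 11, 12, 13, 14}); total cost 2 + 2 = 4.
No covering selection has total cost below 4.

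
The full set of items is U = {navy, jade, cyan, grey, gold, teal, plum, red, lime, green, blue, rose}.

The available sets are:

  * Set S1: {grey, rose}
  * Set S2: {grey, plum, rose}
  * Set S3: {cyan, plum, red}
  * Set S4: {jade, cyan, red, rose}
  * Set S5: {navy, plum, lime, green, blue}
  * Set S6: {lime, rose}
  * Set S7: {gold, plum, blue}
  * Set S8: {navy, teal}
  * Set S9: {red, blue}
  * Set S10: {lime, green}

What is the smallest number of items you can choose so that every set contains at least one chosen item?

5

H = {teal, red, lime, blue, rose} meets every set (each contains at least one member of H), and |H| = 5.
No choice of 4 items meets every set, so 5 is the minimum.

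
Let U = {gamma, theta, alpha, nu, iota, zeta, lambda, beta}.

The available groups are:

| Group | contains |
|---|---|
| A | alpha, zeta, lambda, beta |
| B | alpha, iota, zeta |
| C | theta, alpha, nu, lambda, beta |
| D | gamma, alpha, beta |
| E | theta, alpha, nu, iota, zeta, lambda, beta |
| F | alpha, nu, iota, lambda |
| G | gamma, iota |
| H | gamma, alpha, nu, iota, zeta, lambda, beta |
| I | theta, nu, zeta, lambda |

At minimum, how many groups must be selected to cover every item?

Take {D, E}. Their union is {gamma, theta, alpha, nu, iota, zeta, lambda, beta}, which is all 8 items.
No single group has all 8 items (the largest, E, has 7), so 2 is optimal.

2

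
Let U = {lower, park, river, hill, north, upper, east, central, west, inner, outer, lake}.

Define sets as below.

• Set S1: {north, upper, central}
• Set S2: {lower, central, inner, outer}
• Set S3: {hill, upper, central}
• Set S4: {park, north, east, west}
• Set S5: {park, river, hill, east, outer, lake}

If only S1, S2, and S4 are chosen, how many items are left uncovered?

Union of S1, S2, S4 = {lower, park, north, upper, east, central, west, inner, outer}.
Not covered: river, hill, lake — 3 items.

3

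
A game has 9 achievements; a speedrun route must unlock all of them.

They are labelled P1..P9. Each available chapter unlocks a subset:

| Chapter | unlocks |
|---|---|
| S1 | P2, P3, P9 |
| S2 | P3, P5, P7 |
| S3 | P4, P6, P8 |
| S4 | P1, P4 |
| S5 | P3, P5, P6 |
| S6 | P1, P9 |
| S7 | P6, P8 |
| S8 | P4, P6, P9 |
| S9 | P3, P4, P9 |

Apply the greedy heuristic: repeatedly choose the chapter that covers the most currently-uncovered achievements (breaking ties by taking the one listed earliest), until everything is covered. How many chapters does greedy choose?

4

Greedy: pick S1 (covers 3 new) → pick S3 (covers 3 new) → pick S2 (covers 2 new) → pick S4 (covers 1 new). Total picks: 4.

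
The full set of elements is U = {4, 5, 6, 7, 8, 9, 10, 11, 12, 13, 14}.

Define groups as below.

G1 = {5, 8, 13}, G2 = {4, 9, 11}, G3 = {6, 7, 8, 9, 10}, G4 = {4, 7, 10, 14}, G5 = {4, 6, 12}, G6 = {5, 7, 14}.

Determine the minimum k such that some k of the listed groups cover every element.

G1 and G2 and G4 and G5 together: G1 ∪ G2 ∪ G4 ∪ G5 = {4, 5, 6, 7, 8, 9, 10, 11, 12, 13, 14} — every element is covered.
No 3 of the 6 groups cover everything (all 20 combinations miss at least one element), so 4 is optimal.

4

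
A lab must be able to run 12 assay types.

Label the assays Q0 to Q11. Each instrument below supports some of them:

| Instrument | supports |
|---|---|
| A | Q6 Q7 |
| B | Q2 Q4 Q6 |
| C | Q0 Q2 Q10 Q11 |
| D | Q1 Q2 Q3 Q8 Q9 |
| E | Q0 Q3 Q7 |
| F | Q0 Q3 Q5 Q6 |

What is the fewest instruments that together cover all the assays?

5

A and B and C and D and F together: A ∪ B ∪ C ∪ D ∪ F = {Q0, Q1, Q2, Q3, Q4, Q5, Q6, Q7, Q8, Q9, Q10, Q11} — every assay is covered.
No 4 of the 6 instruments cover everything (all 15 combinations miss at least one assay), so 5 is optimal.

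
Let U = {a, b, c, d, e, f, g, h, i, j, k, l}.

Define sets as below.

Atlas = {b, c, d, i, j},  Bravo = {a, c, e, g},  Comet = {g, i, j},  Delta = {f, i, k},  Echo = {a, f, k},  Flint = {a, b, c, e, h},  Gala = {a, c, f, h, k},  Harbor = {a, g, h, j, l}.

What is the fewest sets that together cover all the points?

Atlas and Flint and Gala and Harbor together: Atlas ∪ Flint ∪ Gala ∪ Harbor = {a, b, c, d, e, f, g, h, i, j, k, l} — every point is covered.
No 3 of the 8 sets cover everything (all 56 combinations miss at least one point), so 4 is optimal.

4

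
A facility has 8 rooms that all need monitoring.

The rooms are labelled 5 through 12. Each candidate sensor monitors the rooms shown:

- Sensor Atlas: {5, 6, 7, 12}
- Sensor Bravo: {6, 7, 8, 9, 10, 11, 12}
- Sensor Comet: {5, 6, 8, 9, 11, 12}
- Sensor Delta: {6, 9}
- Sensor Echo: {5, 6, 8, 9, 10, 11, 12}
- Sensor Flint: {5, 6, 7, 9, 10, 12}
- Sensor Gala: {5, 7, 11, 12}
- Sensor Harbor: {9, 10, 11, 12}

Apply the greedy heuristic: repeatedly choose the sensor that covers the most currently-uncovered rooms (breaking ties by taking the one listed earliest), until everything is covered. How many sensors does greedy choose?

2

Greedy: pick Bravo (covers 7 new) → pick Atlas (covers 1 new). Total picks: 2.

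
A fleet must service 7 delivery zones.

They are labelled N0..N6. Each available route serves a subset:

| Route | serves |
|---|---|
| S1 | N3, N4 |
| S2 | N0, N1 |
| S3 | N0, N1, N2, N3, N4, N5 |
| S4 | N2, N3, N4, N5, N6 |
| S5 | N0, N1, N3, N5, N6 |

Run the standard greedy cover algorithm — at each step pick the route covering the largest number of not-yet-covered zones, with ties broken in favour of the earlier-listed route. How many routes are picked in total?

Greedy: pick S3 (covers 6 new) → pick S4 (covers 1 new). Total picks: 2.

2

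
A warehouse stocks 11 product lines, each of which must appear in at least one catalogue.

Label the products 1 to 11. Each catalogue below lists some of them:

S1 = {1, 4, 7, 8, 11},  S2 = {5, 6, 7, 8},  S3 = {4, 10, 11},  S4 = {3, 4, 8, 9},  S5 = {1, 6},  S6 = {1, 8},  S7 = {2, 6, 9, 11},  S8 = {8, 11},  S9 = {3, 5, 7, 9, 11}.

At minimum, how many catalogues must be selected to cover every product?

S1 and S3 and S7 and S9 together: S1 ∪ S3 ∪ S7 ∪ S9 = {1, 2, 3, 4, 5, 6, 7, 8, 9, 10, 11} — every product is covered.
No 3 of the 9 catalogues cover everything (all 84 combinations miss at least one product), so 4 is optimal.

4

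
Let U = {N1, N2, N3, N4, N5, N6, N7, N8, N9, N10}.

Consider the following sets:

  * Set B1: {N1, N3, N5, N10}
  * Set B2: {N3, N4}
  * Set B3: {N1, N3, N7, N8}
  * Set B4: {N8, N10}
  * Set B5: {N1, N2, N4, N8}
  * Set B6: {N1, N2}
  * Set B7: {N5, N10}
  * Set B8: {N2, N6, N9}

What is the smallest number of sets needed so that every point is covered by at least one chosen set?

B2, B3, B7, and B8 cover everything between them: the union {N1, N2, N3, N4, N5, N6, N7, N8, N9, N10} is all of U.
No 3 of the 8 sets cover everything (all 56 combinations miss at least one point), so 4 is optimal.

4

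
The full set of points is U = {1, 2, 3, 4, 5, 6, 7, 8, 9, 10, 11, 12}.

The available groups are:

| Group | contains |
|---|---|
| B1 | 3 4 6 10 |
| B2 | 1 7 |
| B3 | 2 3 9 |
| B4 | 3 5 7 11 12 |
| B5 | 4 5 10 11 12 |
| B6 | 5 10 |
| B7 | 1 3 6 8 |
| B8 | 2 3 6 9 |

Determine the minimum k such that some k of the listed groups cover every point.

4

B2 and B3 and B5 and B7 together: B2 ∪ B3 ∪ B5 ∪ B7 = {1, 2, 3, 4, 5, 6, 7, 8, 9, 10, 11, 12} — every point is covered.
No 3 of the 8 groups cover everything (all 56 combinations miss at least one point), so 4 is optimal.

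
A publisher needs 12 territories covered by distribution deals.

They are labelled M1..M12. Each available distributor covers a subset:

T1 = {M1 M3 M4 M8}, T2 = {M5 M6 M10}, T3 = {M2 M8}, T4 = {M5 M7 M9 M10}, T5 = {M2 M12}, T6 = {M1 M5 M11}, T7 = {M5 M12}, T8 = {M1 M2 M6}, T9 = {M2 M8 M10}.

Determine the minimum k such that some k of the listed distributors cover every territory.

5

T1 and T4 and T5 and T6 and T8 together: T1 ∪ T4 ∪ T5 ∪ T6 ∪ T8 = {M1, M2, M3, M4, M5, M6, M7, M8, M9, M10, M11, M12} — every territory is covered.
No 4 of the 9 distributors cover everything (all 126 combinations miss at least one territory), so 5 is optimal.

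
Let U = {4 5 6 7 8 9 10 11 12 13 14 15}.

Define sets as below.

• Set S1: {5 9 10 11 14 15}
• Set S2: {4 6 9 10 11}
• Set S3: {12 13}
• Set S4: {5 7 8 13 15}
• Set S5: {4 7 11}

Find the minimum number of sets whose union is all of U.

S1 and S2 and S3 and S4 together: S1 ∪ S2 ∪ S3 ∪ S4 = {4, 5, 6, 7, 8, 9, 10, 11, 12, 13, 14, 15} — every point is covered.
No 3 of the 5 sets cover everything (all 10 combinations miss at least one point), so 4 is optimal.

4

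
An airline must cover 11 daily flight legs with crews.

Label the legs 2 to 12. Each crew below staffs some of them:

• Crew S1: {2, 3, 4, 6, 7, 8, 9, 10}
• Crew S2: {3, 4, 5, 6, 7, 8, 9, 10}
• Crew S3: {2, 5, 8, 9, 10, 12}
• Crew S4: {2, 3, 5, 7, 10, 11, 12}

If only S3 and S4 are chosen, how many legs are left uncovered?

2

Union of S3, S4 = {2, 3, 5, 7, 8, 9, 10, 11, 12}.
Not covered: 4, 6 — 2 legs.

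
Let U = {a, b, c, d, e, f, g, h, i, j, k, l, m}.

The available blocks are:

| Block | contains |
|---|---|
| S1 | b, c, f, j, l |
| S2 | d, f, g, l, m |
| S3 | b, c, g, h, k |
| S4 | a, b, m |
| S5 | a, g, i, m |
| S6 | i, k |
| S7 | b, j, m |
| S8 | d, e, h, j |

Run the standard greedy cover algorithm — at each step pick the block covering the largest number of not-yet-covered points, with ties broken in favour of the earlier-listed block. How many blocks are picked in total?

Greedy: pick S1 (covers 5 new) → pick S5 (covers 4 new) → pick S8 (covers 3 new) → pick S3 (covers 1 new). Total picks: 4.

4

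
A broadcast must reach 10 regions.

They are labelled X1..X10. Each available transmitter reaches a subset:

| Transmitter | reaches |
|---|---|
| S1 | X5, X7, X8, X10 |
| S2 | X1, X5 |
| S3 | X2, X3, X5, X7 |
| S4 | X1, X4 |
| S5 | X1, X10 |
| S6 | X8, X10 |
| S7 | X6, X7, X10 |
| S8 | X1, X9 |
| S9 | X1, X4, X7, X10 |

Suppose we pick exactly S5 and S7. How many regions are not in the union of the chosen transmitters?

6

Union of S5, S7 = {X1, X6, X7, X10}.
Not covered: X2, X3, X4, X5, X8, X9 — 6 regions.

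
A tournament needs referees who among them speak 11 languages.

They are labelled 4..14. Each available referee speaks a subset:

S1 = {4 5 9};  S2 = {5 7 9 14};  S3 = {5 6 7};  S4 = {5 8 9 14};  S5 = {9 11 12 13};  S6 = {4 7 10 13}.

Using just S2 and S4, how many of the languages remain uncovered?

6

Union of S2, S4 = {5, 7, 8, 9, 14}.
Not covered: 4, 6, 10, 11, 12, 13 — 6 languages.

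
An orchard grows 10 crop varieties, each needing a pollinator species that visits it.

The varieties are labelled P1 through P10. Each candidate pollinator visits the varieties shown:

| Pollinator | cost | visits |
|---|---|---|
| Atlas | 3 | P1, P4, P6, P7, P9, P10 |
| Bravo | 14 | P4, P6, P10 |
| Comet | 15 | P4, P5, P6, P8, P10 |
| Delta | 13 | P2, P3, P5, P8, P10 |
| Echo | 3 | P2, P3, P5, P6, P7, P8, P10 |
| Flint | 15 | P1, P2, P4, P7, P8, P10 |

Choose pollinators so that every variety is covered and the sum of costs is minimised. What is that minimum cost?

Atlas, Echo together cover every variety (Atlas ∪ Echo = {P1, P2, P3, P4, P5, P6, P7, P8, P9, P10}); total cost 3 + 3 = 6.
No covering selection has total cost below 6.

6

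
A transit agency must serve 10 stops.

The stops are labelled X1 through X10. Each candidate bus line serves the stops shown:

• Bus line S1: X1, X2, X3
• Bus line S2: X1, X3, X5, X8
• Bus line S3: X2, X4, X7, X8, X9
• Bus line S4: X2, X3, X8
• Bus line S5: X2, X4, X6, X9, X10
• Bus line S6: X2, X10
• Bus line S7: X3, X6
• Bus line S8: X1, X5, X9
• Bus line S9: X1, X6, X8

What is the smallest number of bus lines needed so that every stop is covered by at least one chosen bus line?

3

Take {S2, S3, S5}. Their union is {X1, X2, X3, X4, X5, X6, X7, X8, X9, X10}, which is all 10 stops.
Only S3 contains X7, so S3 is forced; the remaining 5 stops need at least 2 more bus lines (each remaining bus line adds at most 3) — so at least 3 bus lines are needed, and 3 is optimal.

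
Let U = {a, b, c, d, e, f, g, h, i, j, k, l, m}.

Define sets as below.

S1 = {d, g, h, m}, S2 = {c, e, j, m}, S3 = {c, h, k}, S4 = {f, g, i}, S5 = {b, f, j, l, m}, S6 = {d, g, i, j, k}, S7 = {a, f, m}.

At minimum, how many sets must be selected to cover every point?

5

Take {S1, S2, S5, S6, S7}. Their union is {a, b, c, d, e, f, g, h, i, j, k, l, m}, which is all 13 points.
No 4 of the 7 sets cover everything (all 35 combinations miss at least one point), so 5 is optimal.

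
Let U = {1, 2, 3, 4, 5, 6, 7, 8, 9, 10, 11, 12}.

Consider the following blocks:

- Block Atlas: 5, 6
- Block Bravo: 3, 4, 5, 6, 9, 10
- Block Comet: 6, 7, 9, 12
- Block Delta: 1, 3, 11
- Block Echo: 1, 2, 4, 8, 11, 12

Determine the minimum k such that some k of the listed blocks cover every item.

3

Bravo and Comet and Echo together: Bravo ∪ Comet ∪ Echo = {1, 2, 3, 4, 5, 6, 7, 8, 9, 10, 11, 12} — every item is covered.
Only Echo contains 2, so Echo is forced; the remaining 6 items need at least 2 more blocks (each remaining block adds at most 5) — so at least 3 blocks are needed, and 3 is optimal.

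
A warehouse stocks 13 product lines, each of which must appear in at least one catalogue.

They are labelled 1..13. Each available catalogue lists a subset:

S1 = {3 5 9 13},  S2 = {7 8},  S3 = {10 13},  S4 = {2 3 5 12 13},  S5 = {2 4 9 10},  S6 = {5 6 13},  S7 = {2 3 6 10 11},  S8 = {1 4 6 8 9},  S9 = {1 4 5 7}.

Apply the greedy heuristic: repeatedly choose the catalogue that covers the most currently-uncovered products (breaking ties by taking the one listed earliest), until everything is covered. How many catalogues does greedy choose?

4

Greedy: pick S4 (covers 5 new) → pick S8 (covers 5 new) → pick S7 (covers 2 new) → pick S2 (covers 1 new). Total picks: 4.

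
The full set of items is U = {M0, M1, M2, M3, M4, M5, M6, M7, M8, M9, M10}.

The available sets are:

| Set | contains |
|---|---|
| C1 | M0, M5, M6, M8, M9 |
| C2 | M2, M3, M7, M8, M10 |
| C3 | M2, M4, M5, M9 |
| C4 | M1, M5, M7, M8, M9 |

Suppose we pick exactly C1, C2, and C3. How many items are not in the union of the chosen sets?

Union of C1, C2, C3 = {M0, M2, M3, M4, M5, M6, M7, M8, M9, M10}.
Not covered: M1 — 1 item.

1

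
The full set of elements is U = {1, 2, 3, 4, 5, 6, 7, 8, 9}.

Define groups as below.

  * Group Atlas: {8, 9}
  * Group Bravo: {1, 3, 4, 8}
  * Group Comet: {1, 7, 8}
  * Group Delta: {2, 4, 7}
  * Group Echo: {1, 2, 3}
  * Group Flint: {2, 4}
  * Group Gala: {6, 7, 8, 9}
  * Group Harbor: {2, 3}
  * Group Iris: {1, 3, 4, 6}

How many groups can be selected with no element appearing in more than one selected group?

2

Atlas, Flint are pairwise disjoint (Atlas={8,9}; Flint={2,4}).
Every remaining group overlaps one of these, and no 3 of the listed groups are pairwise disjoint, so 2 is the maximum.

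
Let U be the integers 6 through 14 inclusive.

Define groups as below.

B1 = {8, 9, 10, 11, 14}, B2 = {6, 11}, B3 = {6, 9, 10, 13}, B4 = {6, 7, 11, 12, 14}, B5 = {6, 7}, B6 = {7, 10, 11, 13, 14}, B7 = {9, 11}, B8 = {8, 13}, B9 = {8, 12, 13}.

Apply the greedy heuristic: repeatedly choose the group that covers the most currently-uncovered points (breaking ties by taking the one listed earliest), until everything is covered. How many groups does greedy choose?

3

Greedy: pick B1 (covers 5 new) → pick B4 (covers 3 new) → pick B3 (covers 1 new). Total picks: 3.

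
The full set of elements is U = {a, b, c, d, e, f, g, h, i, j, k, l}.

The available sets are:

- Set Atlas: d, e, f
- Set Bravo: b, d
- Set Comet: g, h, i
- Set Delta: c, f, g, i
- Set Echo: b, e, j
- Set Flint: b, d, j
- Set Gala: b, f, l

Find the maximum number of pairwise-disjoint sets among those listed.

2

Comet, Flint are pairwise disjoint (Comet={g,h,i}; Flint={b,d,j}).
Every remaining set overlaps one of these, and no 3 of the listed sets are pairwise disjoint, so 2 is the maximum.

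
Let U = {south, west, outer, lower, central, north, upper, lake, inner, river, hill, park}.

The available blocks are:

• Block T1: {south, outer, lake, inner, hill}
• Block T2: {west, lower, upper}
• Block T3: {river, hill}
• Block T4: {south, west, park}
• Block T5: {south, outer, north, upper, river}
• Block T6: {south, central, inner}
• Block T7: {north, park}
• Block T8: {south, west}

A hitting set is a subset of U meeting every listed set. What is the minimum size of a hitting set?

4

H = {south, lower, river, park} meets every block (each contains at least one member of H), and |H| = 4.
The blocks T2, T3, T6, T7 are pairwise disjoint, so any hitting set needs a separate element for each — at least 4. Hence 4 is optimal.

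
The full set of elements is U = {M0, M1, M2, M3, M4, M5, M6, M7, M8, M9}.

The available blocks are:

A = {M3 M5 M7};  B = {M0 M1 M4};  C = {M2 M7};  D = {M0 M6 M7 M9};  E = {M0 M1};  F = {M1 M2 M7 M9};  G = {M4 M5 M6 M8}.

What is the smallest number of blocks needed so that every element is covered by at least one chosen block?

A and B and F and G together: A ∪ B ∪ F ∪ G = {M0, M1, M2, M3, M4, M5, M6, M7, M8, M9} — every element is covered.
Only A contains M3, so A is forced; the remaining 7 elements need at least 3 more blocks (each remaining block adds at most 3) — so at least 4 blocks are needed, and 4 is optimal.

4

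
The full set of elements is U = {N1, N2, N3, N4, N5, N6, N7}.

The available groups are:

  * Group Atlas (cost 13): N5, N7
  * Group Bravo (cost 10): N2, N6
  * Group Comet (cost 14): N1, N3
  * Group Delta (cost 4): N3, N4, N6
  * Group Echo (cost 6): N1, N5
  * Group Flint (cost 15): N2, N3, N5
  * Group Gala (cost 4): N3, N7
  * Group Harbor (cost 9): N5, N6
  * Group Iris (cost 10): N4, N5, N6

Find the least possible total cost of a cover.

Bravo, Delta, Echo, Gala together cover every element (Bravo ∪ Delta ∪ Echo ∪ Gala = {N1, N2, N3, N4, N5, N6, N7}); total cost 10 + 4 + 6 + 4 = 24.
No covering selection has total cost below 24.

24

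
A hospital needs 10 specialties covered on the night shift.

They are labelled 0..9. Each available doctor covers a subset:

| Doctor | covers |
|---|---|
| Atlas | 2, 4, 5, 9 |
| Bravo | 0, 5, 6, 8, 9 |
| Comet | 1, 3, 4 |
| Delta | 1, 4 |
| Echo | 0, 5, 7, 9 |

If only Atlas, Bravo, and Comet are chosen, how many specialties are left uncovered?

Union of Atlas, Bravo, Comet = {0, 1, 2, 3, 4, 5, 6, 8, 9}.
Not covered: 7 — 1 specialty.

1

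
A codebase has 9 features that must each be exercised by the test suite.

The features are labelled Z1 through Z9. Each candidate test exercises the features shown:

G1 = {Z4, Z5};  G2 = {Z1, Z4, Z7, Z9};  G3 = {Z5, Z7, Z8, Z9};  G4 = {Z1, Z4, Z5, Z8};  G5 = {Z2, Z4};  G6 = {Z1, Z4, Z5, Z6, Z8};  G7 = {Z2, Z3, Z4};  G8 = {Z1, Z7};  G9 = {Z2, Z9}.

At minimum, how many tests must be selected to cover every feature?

3

Take {G3, G6, G7}. Their union is {Z1, Z2, Z3, Z4, Z5, Z6, Z7, Z8, Z9}, which is all 9 features.
Only G7 contains Z3, so G7 is forced; the remaining 6 features need at least 2 more tests (each remaining test adds at most 4) — so at least 3 tests are needed, and 3 is optimal.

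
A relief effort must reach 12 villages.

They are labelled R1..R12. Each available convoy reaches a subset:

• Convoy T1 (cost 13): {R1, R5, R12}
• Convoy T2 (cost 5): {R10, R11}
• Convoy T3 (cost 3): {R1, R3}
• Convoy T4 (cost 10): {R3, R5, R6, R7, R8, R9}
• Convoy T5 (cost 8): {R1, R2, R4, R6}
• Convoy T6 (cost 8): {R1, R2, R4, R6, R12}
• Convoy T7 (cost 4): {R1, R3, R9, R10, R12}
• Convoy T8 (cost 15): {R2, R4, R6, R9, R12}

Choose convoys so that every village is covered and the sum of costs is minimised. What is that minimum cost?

T2, T4, T6 together cover every village (T2 ∪ T4 ∪ T6 = {R1, R2, R3, R4, R5, R6, R7, R8, R9, R10, R11, R12}); total cost 5 + 10 + 8 = 23.
The greedy pick T7, T4, T5, T2 costs 27; no covering selection beats 23.

23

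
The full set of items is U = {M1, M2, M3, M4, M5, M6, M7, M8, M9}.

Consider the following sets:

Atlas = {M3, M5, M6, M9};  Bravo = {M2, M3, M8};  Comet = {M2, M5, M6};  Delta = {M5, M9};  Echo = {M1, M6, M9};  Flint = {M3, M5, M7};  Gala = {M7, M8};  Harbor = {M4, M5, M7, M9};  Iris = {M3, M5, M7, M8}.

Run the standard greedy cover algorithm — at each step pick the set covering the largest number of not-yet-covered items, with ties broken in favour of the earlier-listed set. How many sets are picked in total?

4

Greedy: pick Atlas (covers 4 new) → pick Bravo (covers 2 new) → pick Harbor (covers 2 new) → pick Echo (covers 1 new). Total picks: 4.
(The true minimum cover uses only 3 sets, so greedy is not optimal here.)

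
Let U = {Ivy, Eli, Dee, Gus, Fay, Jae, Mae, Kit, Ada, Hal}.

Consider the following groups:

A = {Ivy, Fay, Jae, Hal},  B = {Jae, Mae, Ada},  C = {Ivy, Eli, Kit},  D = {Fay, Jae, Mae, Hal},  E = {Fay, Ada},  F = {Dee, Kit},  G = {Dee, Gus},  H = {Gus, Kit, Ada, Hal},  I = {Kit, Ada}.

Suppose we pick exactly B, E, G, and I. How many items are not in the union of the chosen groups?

Union of B, E, G, I = {Dee, Gus, Fay, Jae, Mae, Kit, Ada}.
Not covered: Ivy, Eli, Hal — 3 items.

3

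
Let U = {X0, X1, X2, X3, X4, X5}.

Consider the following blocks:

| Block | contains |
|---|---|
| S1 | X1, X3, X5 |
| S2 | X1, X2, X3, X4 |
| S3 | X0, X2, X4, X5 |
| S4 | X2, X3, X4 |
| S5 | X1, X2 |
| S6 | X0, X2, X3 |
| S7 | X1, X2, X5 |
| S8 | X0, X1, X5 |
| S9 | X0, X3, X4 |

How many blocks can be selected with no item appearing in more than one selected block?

S5, S9 are pairwise disjoint (S5={X1,X2}; S9={X0,X3,X4}).
Every remaining block overlaps one of these, and no 3 of the listed blocks are pairwise disjoint, so 2 is the maximum.

2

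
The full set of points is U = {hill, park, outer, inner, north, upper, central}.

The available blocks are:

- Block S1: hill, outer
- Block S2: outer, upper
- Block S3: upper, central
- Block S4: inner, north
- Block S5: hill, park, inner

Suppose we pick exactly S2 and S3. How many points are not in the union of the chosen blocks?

4

Union of S2, S3 = {outer, upper, central}.
Not covered: hill, park, inner, north — 4 points.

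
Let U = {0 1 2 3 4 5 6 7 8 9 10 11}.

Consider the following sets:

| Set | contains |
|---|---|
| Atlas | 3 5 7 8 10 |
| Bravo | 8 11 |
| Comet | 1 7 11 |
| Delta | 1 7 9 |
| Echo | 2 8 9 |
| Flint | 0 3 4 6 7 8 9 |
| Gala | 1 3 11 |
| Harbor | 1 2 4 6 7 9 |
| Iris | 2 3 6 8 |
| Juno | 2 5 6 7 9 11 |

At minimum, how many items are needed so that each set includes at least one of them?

The 3 items {1, 8, 11} hit every set.
No choice of 2 items meets every set, so 3 is the minimum.

3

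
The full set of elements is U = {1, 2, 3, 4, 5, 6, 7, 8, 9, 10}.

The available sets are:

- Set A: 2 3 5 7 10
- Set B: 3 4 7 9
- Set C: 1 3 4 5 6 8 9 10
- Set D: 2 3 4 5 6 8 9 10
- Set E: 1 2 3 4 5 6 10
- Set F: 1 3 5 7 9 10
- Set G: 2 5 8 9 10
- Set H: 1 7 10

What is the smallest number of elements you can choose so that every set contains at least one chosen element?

2

T = {5, 7} meets every set (each contains at least one member of T), and |T| = 2.
No single element lies in every set, so at least 2 are needed and 2 is optimal.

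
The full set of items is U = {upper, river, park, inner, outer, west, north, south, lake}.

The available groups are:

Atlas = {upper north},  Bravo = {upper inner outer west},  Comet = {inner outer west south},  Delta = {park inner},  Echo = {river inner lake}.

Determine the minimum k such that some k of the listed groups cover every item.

4

Take {Atlas, Comet, Delta, Echo}. Their union is {upper, river, park, inner, outer, west, north, south, lake}, which is all 9 items.
Only Delta contains park, so Delta is forced; the remaining 7 items need at least 3 more groups (each remaining group adds at most 3) — so at least 4 groups are needed, and 4 is optimal.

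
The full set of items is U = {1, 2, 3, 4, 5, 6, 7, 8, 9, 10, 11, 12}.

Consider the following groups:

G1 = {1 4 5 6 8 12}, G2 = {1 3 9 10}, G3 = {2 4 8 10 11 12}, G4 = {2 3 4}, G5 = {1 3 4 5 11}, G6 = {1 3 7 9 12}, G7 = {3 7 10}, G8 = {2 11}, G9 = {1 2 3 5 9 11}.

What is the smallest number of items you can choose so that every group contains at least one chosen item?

3

The 3 items {3, 5, 11} hit every group.
The groups G1, G7, G8 are pairwise disjoint, so any hitting set needs a separate item for each — at least 3. Hence 3 is optimal.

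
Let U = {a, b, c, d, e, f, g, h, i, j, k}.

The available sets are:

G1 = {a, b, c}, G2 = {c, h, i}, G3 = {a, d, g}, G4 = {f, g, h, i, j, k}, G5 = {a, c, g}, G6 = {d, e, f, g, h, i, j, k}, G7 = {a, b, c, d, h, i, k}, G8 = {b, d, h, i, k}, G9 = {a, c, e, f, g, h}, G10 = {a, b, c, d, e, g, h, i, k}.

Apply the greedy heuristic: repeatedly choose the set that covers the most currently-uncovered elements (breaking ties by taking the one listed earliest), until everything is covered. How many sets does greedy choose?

2

Greedy: pick G10 (covers 9 new) → pick G4 (covers 2 new). Total picks: 2.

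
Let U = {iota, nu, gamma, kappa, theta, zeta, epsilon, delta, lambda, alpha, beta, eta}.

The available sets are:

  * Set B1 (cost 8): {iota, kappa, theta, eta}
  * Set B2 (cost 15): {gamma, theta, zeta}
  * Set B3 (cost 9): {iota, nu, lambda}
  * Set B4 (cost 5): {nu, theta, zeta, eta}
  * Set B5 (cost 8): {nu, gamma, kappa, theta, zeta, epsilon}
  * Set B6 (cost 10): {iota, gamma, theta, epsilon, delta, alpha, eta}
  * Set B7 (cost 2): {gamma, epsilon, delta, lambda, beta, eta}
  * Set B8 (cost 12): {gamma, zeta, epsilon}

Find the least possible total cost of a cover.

B5, B6, B7 together cover every element (B5 ∪ B6 ∪ B7 = {iota, nu, gamma, kappa, theta, zeta, epsilon, delta, lambda, alpha, beta, eta}); total cost 8 + 10 + 2 = 20.
The greedy pick B7, B4, B1, B6 costs 25; no covering selection beats 20.

20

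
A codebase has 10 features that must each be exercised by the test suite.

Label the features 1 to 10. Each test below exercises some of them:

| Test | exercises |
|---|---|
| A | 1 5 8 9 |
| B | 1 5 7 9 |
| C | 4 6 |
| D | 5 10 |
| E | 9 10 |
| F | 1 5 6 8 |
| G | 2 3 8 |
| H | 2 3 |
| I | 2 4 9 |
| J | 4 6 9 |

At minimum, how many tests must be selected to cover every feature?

4

B and E and G and J together: B ∪ E ∪ G ∪ J = {1, 2, 3, 4, 5, 6, 7, 8, 9, 10} — every feature is covered.
No 3 of the 10 tests cover everything (all 120 combinations miss at least one feature), so 4 is optimal.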